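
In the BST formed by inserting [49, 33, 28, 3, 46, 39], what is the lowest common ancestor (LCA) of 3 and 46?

Tree insertion order: [49, 33, 28, 3, 46, 39]
Tree (level-order array): [49, 33, None, 28, 46, 3, None, 39]
In a BST, the LCA of p=3, q=46 is the first node v on the
root-to-leaf path with p <= v <= q (go left if both < v, right if both > v).
Walk from root:
  at 49: both 3 and 46 < 49, go left
  at 33: 3 <= 33 <= 46, this is the LCA
LCA = 33


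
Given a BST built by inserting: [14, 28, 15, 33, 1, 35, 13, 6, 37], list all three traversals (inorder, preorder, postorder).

Tree insertion order: [14, 28, 15, 33, 1, 35, 13, 6, 37]
Tree (level-order array): [14, 1, 28, None, 13, 15, 33, 6, None, None, None, None, 35, None, None, None, 37]
Inorder (L, root, R): [1, 6, 13, 14, 15, 28, 33, 35, 37]
Preorder (root, L, R): [14, 1, 13, 6, 28, 15, 33, 35, 37]
Postorder (L, R, root): [6, 13, 1, 15, 37, 35, 33, 28, 14]


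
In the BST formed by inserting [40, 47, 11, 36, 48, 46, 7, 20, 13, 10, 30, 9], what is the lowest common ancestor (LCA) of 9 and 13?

Tree insertion order: [40, 47, 11, 36, 48, 46, 7, 20, 13, 10, 30, 9]
Tree (level-order array): [40, 11, 47, 7, 36, 46, 48, None, 10, 20, None, None, None, None, None, 9, None, 13, 30]
In a BST, the LCA of p=9, q=13 is the first node v on the
root-to-leaf path with p <= v <= q (go left if both < v, right if both > v).
Walk from root:
  at 40: both 9 and 13 < 40, go left
  at 11: 9 <= 11 <= 13, this is the LCA
LCA = 11


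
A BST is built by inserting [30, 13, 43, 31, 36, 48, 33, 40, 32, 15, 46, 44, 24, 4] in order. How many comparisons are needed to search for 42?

Search path for 42: 30 -> 43 -> 31 -> 36 -> 40
Found: False
Comparisons: 5


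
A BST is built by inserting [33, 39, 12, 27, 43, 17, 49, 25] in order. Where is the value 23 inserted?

Starting tree (level order): [33, 12, 39, None, 27, None, 43, 17, None, None, 49, None, 25]
Insertion path: 33 -> 12 -> 27 -> 17 -> 25
Result: insert 23 as left child of 25
Final tree (level order): [33, 12, 39, None, 27, None, 43, 17, None, None, 49, None, 25, None, None, 23]


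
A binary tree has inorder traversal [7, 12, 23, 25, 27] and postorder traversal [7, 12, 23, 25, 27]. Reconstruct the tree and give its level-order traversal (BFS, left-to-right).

Inorder:   [7, 12, 23, 25, 27]
Postorder: [7, 12, 23, 25, 27]
Algorithm: postorder visits root last, so walk postorder right-to-left;
each value is the root of the current inorder slice — split it at that
value, recurse on the right subtree first, then the left.
Recursive splits:
  root=27; inorder splits into left=[7, 12, 23, 25], right=[]
  root=25; inorder splits into left=[7, 12, 23], right=[]
  root=23; inorder splits into left=[7, 12], right=[]
  root=12; inorder splits into left=[7], right=[]
  root=7; inorder splits into left=[], right=[]
Reconstructed level-order: [27, 25, 23, 12, 7]


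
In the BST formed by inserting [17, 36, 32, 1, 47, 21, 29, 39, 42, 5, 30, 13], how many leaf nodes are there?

Tree built from: [17, 36, 32, 1, 47, 21, 29, 39, 42, 5, 30, 13]
Tree (level-order array): [17, 1, 36, None, 5, 32, 47, None, 13, 21, None, 39, None, None, None, None, 29, None, 42, None, 30]
Rule: A leaf has 0 children.
Per-node child counts:
  node 17: 2 child(ren)
  node 1: 1 child(ren)
  node 5: 1 child(ren)
  node 13: 0 child(ren)
  node 36: 2 child(ren)
  node 32: 1 child(ren)
  node 21: 1 child(ren)
  node 29: 1 child(ren)
  node 30: 0 child(ren)
  node 47: 1 child(ren)
  node 39: 1 child(ren)
  node 42: 0 child(ren)
Matching nodes: [13, 30, 42]
Count of leaf nodes: 3


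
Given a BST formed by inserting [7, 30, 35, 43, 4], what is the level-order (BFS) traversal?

Tree insertion order: [7, 30, 35, 43, 4]
Tree (level-order array): [7, 4, 30, None, None, None, 35, None, 43]
BFS from the root, enqueuing left then right child of each popped node:
  queue [7] -> pop 7, enqueue [4, 30], visited so far: [7]
  queue [4, 30] -> pop 4, enqueue [none], visited so far: [7, 4]
  queue [30] -> pop 30, enqueue [35], visited so far: [7, 4, 30]
  queue [35] -> pop 35, enqueue [43], visited so far: [7, 4, 30, 35]
  queue [43] -> pop 43, enqueue [none], visited so far: [7, 4, 30, 35, 43]
Result: [7, 4, 30, 35, 43]


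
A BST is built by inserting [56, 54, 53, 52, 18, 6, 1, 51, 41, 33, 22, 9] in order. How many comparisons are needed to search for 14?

Search path for 14: 56 -> 54 -> 53 -> 52 -> 18 -> 6 -> 9
Found: False
Comparisons: 7


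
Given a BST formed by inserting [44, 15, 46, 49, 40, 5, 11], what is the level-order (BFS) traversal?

Tree insertion order: [44, 15, 46, 49, 40, 5, 11]
Tree (level-order array): [44, 15, 46, 5, 40, None, 49, None, 11]
BFS from the root, enqueuing left then right child of each popped node:
  queue [44] -> pop 44, enqueue [15, 46], visited so far: [44]
  queue [15, 46] -> pop 15, enqueue [5, 40], visited so far: [44, 15]
  queue [46, 5, 40] -> pop 46, enqueue [49], visited so far: [44, 15, 46]
  queue [5, 40, 49] -> pop 5, enqueue [11], visited so far: [44, 15, 46, 5]
  queue [40, 49, 11] -> pop 40, enqueue [none], visited so far: [44, 15, 46, 5, 40]
  queue [49, 11] -> pop 49, enqueue [none], visited so far: [44, 15, 46, 5, 40, 49]
  queue [11] -> pop 11, enqueue [none], visited so far: [44, 15, 46, 5, 40, 49, 11]
Result: [44, 15, 46, 5, 40, 49, 11]


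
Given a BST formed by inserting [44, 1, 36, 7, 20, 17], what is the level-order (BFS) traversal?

Tree insertion order: [44, 1, 36, 7, 20, 17]
Tree (level-order array): [44, 1, None, None, 36, 7, None, None, 20, 17]
BFS from the root, enqueuing left then right child of each popped node:
  queue [44] -> pop 44, enqueue [1], visited so far: [44]
  queue [1] -> pop 1, enqueue [36], visited so far: [44, 1]
  queue [36] -> pop 36, enqueue [7], visited so far: [44, 1, 36]
  queue [7] -> pop 7, enqueue [20], visited so far: [44, 1, 36, 7]
  queue [20] -> pop 20, enqueue [17], visited so far: [44, 1, 36, 7, 20]
  queue [17] -> pop 17, enqueue [none], visited so far: [44, 1, 36, 7, 20, 17]
Result: [44, 1, 36, 7, 20, 17]


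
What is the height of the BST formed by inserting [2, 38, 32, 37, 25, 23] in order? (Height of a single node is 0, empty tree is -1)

Insertion order: [2, 38, 32, 37, 25, 23]
Tree (level-order array): [2, None, 38, 32, None, 25, 37, 23]
Compute height bottom-up (empty subtree = -1):
  height(23) = 1 + max(-1, -1) = 0
  height(25) = 1 + max(0, -1) = 1
  height(37) = 1 + max(-1, -1) = 0
  height(32) = 1 + max(1, 0) = 2
  height(38) = 1 + max(2, -1) = 3
  height(2) = 1 + max(-1, 3) = 4
Height = 4


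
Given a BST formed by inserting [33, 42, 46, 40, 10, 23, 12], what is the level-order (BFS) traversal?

Tree insertion order: [33, 42, 46, 40, 10, 23, 12]
Tree (level-order array): [33, 10, 42, None, 23, 40, 46, 12]
BFS from the root, enqueuing left then right child of each popped node:
  queue [33] -> pop 33, enqueue [10, 42], visited so far: [33]
  queue [10, 42] -> pop 10, enqueue [23], visited so far: [33, 10]
  queue [42, 23] -> pop 42, enqueue [40, 46], visited so far: [33, 10, 42]
  queue [23, 40, 46] -> pop 23, enqueue [12], visited so far: [33, 10, 42, 23]
  queue [40, 46, 12] -> pop 40, enqueue [none], visited so far: [33, 10, 42, 23, 40]
  queue [46, 12] -> pop 46, enqueue [none], visited so far: [33, 10, 42, 23, 40, 46]
  queue [12] -> pop 12, enqueue [none], visited so far: [33, 10, 42, 23, 40, 46, 12]
Result: [33, 10, 42, 23, 40, 46, 12]


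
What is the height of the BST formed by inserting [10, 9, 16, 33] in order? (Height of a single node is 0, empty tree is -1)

Insertion order: [10, 9, 16, 33]
Tree (level-order array): [10, 9, 16, None, None, None, 33]
Compute height bottom-up (empty subtree = -1):
  height(9) = 1 + max(-1, -1) = 0
  height(33) = 1 + max(-1, -1) = 0
  height(16) = 1 + max(-1, 0) = 1
  height(10) = 1 + max(0, 1) = 2
Height = 2


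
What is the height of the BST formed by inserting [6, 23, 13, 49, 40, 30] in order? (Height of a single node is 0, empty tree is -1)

Insertion order: [6, 23, 13, 49, 40, 30]
Tree (level-order array): [6, None, 23, 13, 49, None, None, 40, None, 30]
Compute height bottom-up (empty subtree = -1):
  height(13) = 1 + max(-1, -1) = 0
  height(30) = 1 + max(-1, -1) = 0
  height(40) = 1 + max(0, -1) = 1
  height(49) = 1 + max(1, -1) = 2
  height(23) = 1 + max(0, 2) = 3
  height(6) = 1 + max(-1, 3) = 4
Height = 4


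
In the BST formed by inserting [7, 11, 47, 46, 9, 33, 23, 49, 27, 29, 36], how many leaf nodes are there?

Tree built from: [7, 11, 47, 46, 9, 33, 23, 49, 27, 29, 36]
Tree (level-order array): [7, None, 11, 9, 47, None, None, 46, 49, 33, None, None, None, 23, 36, None, 27, None, None, None, 29]
Rule: A leaf has 0 children.
Per-node child counts:
  node 7: 1 child(ren)
  node 11: 2 child(ren)
  node 9: 0 child(ren)
  node 47: 2 child(ren)
  node 46: 1 child(ren)
  node 33: 2 child(ren)
  node 23: 1 child(ren)
  node 27: 1 child(ren)
  node 29: 0 child(ren)
  node 36: 0 child(ren)
  node 49: 0 child(ren)
Matching nodes: [9, 29, 36, 49]
Count of leaf nodes: 4


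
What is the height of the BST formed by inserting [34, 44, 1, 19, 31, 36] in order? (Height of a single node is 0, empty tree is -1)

Insertion order: [34, 44, 1, 19, 31, 36]
Tree (level-order array): [34, 1, 44, None, 19, 36, None, None, 31]
Compute height bottom-up (empty subtree = -1):
  height(31) = 1 + max(-1, -1) = 0
  height(19) = 1 + max(-1, 0) = 1
  height(1) = 1 + max(-1, 1) = 2
  height(36) = 1 + max(-1, -1) = 0
  height(44) = 1 + max(0, -1) = 1
  height(34) = 1 + max(2, 1) = 3
Height = 3


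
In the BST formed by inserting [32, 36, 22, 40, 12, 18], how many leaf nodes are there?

Tree built from: [32, 36, 22, 40, 12, 18]
Tree (level-order array): [32, 22, 36, 12, None, None, 40, None, 18]
Rule: A leaf has 0 children.
Per-node child counts:
  node 32: 2 child(ren)
  node 22: 1 child(ren)
  node 12: 1 child(ren)
  node 18: 0 child(ren)
  node 36: 1 child(ren)
  node 40: 0 child(ren)
Matching nodes: [18, 40]
Count of leaf nodes: 2


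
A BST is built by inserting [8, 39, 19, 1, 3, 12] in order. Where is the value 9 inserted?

Starting tree (level order): [8, 1, 39, None, 3, 19, None, None, None, 12]
Insertion path: 8 -> 39 -> 19 -> 12
Result: insert 9 as left child of 12
Final tree (level order): [8, 1, 39, None, 3, 19, None, None, None, 12, None, 9]


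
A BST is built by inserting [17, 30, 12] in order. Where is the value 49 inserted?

Starting tree (level order): [17, 12, 30]
Insertion path: 17 -> 30
Result: insert 49 as right child of 30
Final tree (level order): [17, 12, 30, None, None, None, 49]


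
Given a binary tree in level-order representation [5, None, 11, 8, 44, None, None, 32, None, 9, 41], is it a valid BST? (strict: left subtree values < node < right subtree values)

Level-order array: [5, None, 11, 8, 44, None, None, 32, None, 9, 41]
Validate using subtree bounds (lo, hi): at each node, require lo < value < hi,
then recurse left with hi=value and right with lo=value.
Preorder trace (stopping at first violation):
  at node 5 with bounds (-inf, +inf): OK
  at node 11 with bounds (5, +inf): OK
  at node 8 with bounds (5, 11): OK
  at node 44 with bounds (11, +inf): OK
  at node 32 with bounds (11, 44): OK
  at node 9 with bounds (11, 32): VIOLATION
Node 9 violates its bound: not (11 < 9 < 32).
Result: Not a valid BST


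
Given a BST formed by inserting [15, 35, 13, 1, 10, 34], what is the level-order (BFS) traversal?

Tree insertion order: [15, 35, 13, 1, 10, 34]
Tree (level-order array): [15, 13, 35, 1, None, 34, None, None, 10]
BFS from the root, enqueuing left then right child of each popped node:
  queue [15] -> pop 15, enqueue [13, 35], visited so far: [15]
  queue [13, 35] -> pop 13, enqueue [1], visited so far: [15, 13]
  queue [35, 1] -> pop 35, enqueue [34], visited so far: [15, 13, 35]
  queue [1, 34] -> pop 1, enqueue [10], visited so far: [15, 13, 35, 1]
  queue [34, 10] -> pop 34, enqueue [none], visited so far: [15, 13, 35, 1, 34]
  queue [10] -> pop 10, enqueue [none], visited so far: [15, 13, 35, 1, 34, 10]
Result: [15, 13, 35, 1, 34, 10]


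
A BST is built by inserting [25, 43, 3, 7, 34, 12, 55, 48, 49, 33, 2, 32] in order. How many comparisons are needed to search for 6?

Search path for 6: 25 -> 3 -> 7
Found: False
Comparisons: 3


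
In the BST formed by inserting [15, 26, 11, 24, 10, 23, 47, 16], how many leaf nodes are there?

Tree built from: [15, 26, 11, 24, 10, 23, 47, 16]
Tree (level-order array): [15, 11, 26, 10, None, 24, 47, None, None, 23, None, None, None, 16]
Rule: A leaf has 0 children.
Per-node child counts:
  node 15: 2 child(ren)
  node 11: 1 child(ren)
  node 10: 0 child(ren)
  node 26: 2 child(ren)
  node 24: 1 child(ren)
  node 23: 1 child(ren)
  node 16: 0 child(ren)
  node 47: 0 child(ren)
Matching nodes: [10, 16, 47]
Count of leaf nodes: 3


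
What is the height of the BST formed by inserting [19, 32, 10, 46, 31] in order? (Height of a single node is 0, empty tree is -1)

Insertion order: [19, 32, 10, 46, 31]
Tree (level-order array): [19, 10, 32, None, None, 31, 46]
Compute height bottom-up (empty subtree = -1):
  height(10) = 1 + max(-1, -1) = 0
  height(31) = 1 + max(-1, -1) = 0
  height(46) = 1 + max(-1, -1) = 0
  height(32) = 1 + max(0, 0) = 1
  height(19) = 1 + max(0, 1) = 2
Height = 2


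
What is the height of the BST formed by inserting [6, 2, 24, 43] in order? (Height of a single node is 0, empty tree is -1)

Insertion order: [6, 2, 24, 43]
Tree (level-order array): [6, 2, 24, None, None, None, 43]
Compute height bottom-up (empty subtree = -1):
  height(2) = 1 + max(-1, -1) = 0
  height(43) = 1 + max(-1, -1) = 0
  height(24) = 1 + max(-1, 0) = 1
  height(6) = 1 + max(0, 1) = 2
Height = 2


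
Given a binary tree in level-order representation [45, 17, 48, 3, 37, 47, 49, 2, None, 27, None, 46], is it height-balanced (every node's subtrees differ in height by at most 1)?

Tree (level-order array): [45, 17, 48, 3, 37, 47, 49, 2, None, 27, None, 46]
Definition: a tree is height-balanced if, at every node, |h(left) - h(right)| <= 1 (empty subtree has height -1).
Bottom-up per-node check:
  node 2: h_left=-1, h_right=-1, diff=0 [OK], height=0
  node 3: h_left=0, h_right=-1, diff=1 [OK], height=1
  node 27: h_left=-1, h_right=-1, diff=0 [OK], height=0
  node 37: h_left=0, h_right=-1, diff=1 [OK], height=1
  node 17: h_left=1, h_right=1, diff=0 [OK], height=2
  node 46: h_left=-1, h_right=-1, diff=0 [OK], height=0
  node 47: h_left=0, h_right=-1, diff=1 [OK], height=1
  node 49: h_left=-1, h_right=-1, diff=0 [OK], height=0
  node 48: h_left=1, h_right=0, diff=1 [OK], height=2
  node 45: h_left=2, h_right=2, diff=0 [OK], height=3
All nodes satisfy the balance condition.
Result: Balanced


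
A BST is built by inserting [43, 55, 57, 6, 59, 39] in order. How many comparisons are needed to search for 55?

Search path for 55: 43 -> 55
Found: True
Comparisons: 2


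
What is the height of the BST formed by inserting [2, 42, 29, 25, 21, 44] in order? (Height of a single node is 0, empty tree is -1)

Insertion order: [2, 42, 29, 25, 21, 44]
Tree (level-order array): [2, None, 42, 29, 44, 25, None, None, None, 21]
Compute height bottom-up (empty subtree = -1):
  height(21) = 1 + max(-1, -1) = 0
  height(25) = 1 + max(0, -1) = 1
  height(29) = 1 + max(1, -1) = 2
  height(44) = 1 + max(-1, -1) = 0
  height(42) = 1 + max(2, 0) = 3
  height(2) = 1 + max(-1, 3) = 4
Height = 4


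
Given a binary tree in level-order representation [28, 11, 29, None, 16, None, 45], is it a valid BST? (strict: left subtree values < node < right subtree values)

Level-order array: [28, 11, 29, None, 16, None, 45]
Validate using subtree bounds (lo, hi): at each node, require lo < value < hi,
then recurse left with hi=value and right with lo=value.
Preorder trace (stopping at first violation):
  at node 28 with bounds (-inf, +inf): OK
  at node 11 with bounds (-inf, 28): OK
  at node 16 with bounds (11, 28): OK
  at node 29 with bounds (28, +inf): OK
  at node 45 with bounds (29, +inf): OK
No violation found at any node.
Result: Valid BST


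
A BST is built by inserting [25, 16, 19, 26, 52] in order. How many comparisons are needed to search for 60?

Search path for 60: 25 -> 26 -> 52
Found: False
Comparisons: 3


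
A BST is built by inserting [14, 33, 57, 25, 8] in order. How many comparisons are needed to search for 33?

Search path for 33: 14 -> 33
Found: True
Comparisons: 2


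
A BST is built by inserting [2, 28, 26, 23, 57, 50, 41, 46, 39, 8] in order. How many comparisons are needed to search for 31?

Search path for 31: 2 -> 28 -> 57 -> 50 -> 41 -> 39
Found: False
Comparisons: 6


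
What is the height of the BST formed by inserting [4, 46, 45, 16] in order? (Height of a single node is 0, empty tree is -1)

Insertion order: [4, 46, 45, 16]
Tree (level-order array): [4, None, 46, 45, None, 16]
Compute height bottom-up (empty subtree = -1):
  height(16) = 1 + max(-1, -1) = 0
  height(45) = 1 + max(0, -1) = 1
  height(46) = 1 + max(1, -1) = 2
  height(4) = 1 + max(-1, 2) = 3
Height = 3


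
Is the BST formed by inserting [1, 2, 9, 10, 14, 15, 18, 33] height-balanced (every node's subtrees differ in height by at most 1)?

Tree (level-order array): [1, None, 2, None, 9, None, 10, None, 14, None, 15, None, 18, None, 33]
Definition: a tree is height-balanced if, at every node, |h(left) - h(right)| <= 1 (empty subtree has height -1).
Bottom-up per-node check:
  node 33: h_left=-1, h_right=-1, diff=0 [OK], height=0
  node 18: h_left=-1, h_right=0, diff=1 [OK], height=1
  node 15: h_left=-1, h_right=1, diff=2 [FAIL (|-1-1|=2 > 1)], height=2
  node 14: h_left=-1, h_right=2, diff=3 [FAIL (|-1-2|=3 > 1)], height=3
  node 10: h_left=-1, h_right=3, diff=4 [FAIL (|-1-3|=4 > 1)], height=4
  node 9: h_left=-1, h_right=4, diff=5 [FAIL (|-1-4|=5 > 1)], height=5
  node 2: h_left=-1, h_right=5, diff=6 [FAIL (|-1-5|=6 > 1)], height=6
  node 1: h_left=-1, h_right=6, diff=7 [FAIL (|-1-6|=7 > 1)], height=7
Node 15 violates the condition: |-1 - 1| = 2 > 1.
Result: Not balanced


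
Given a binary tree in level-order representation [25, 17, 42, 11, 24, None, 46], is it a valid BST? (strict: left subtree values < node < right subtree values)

Level-order array: [25, 17, 42, 11, 24, None, 46]
Validate using subtree bounds (lo, hi): at each node, require lo < value < hi,
then recurse left with hi=value and right with lo=value.
Preorder trace (stopping at first violation):
  at node 25 with bounds (-inf, +inf): OK
  at node 17 with bounds (-inf, 25): OK
  at node 11 with bounds (-inf, 17): OK
  at node 24 with bounds (17, 25): OK
  at node 42 with bounds (25, +inf): OK
  at node 46 with bounds (42, +inf): OK
No violation found at any node.
Result: Valid BST


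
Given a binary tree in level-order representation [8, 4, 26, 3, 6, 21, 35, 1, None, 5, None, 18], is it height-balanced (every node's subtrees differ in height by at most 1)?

Tree (level-order array): [8, 4, 26, 3, 6, 21, 35, 1, None, 5, None, 18]
Definition: a tree is height-balanced if, at every node, |h(left) - h(right)| <= 1 (empty subtree has height -1).
Bottom-up per-node check:
  node 1: h_left=-1, h_right=-1, diff=0 [OK], height=0
  node 3: h_left=0, h_right=-1, diff=1 [OK], height=1
  node 5: h_left=-1, h_right=-1, diff=0 [OK], height=0
  node 6: h_left=0, h_right=-1, diff=1 [OK], height=1
  node 4: h_left=1, h_right=1, diff=0 [OK], height=2
  node 18: h_left=-1, h_right=-1, diff=0 [OK], height=0
  node 21: h_left=0, h_right=-1, diff=1 [OK], height=1
  node 35: h_left=-1, h_right=-1, diff=0 [OK], height=0
  node 26: h_left=1, h_right=0, diff=1 [OK], height=2
  node 8: h_left=2, h_right=2, diff=0 [OK], height=3
All nodes satisfy the balance condition.
Result: Balanced


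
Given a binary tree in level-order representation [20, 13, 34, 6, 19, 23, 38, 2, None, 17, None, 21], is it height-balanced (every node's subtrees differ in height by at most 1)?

Tree (level-order array): [20, 13, 34, 6, 19, 23, 38, 2, None, 17, None, 21]
Definition: a tree is height-balanced if, at every node, |h(left) - h(right)| <= 1 (empty subtree has height -1).
Bottom-up per-node check:
  node 2: h_left=-1, h_right=-1, diff=0 [OK], height=0
  node 6: h_left=0, h_right=-1, diff=1 [OK], height=1
  node 17: h_left=-1, h_right=-1, diff=0 [OK], height=0
  node 19: h_left=0, h_right=-1, diff=1 [OK], height=1
  node 13: h_left=1, h_right=1, diff=0 [OK], height=2
  node 21: h_left=-1, h_right=-1, diff=0 [OK], height=0
  node 23: h_left=0, h_right=-1, diff=1 [OK], height=1
  node 38: h_left=-1, h_right=-1, diff=0 [OK], height=0
  node 34: h_left=1, h_right=0, diff=1 [OK], height=2
  node 20: h_left=2, h_right=2, diff=0 [OK], height=3
All nodes satisfy the balance condition.
Result: Balanced


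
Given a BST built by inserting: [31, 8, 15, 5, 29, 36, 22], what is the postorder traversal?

Tree insertion order: [31, 8, 15, 5, 29, 36, 22]
Tree (level-order array): [31, 8, 36, 5, 15, None, None, None, None, None, 29, 22]
Postorder traversal: [5, 22, 29, 15, 8, 36, 31]


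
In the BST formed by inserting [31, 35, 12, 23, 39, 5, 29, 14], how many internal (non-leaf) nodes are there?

Tree built from: [31, 35, 12, 23, 39, 5, 29, 14]
Tree (level-order array): [31, 12, 35, 5, 23, None, 39, None, None, 14, 29]
Rule: An internal node has at least one child.
Per-node child counts:
  node 31: 2 child(ren)
  node 12: 2 child(ren)
  node 5: 0 child(ren)
  node 23: 2 child(ren)
  node 14: 0 child(ren)
  node 29: 0 child(ren)
  node 35: 1 child(ren)
  node 39: 0 child(ren)
Matching nodes: [31, 12, 23, 35]
Count of internal (non-leaf) nodes: 4


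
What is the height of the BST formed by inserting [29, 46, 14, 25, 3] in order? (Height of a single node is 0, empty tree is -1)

Insertion order: [29, 46, 14, 25, 3]
Tree (level-order array): [29, 14, 46, 3, 25]
Compute height bottom-up (empty subtree = -1):
  height(3) = 1 + max(-1, -1) = 0
  height(25) = 1 + max(-1, -1) = 0
  height(14) = 1 + max(0, 0) = 1
  height(46) = 1 + max(-1, -1) = 0
  height(29) = 1 + max(1, 0) = 2
Height = 2


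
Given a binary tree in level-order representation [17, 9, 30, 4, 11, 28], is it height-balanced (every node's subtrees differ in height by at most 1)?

Tree (level-order array): [17, 9, 30, 4, 11, 28]
Definition: a tree is height-balanced if, at every node, |h(left) - h(right)| <= 1 (empty subtree has height -1).
Bottom-up per-node check:
  node 4: h_left=-1, h_right=-1, diff=0 [OK], height=0
  node 11: h_left=-1, h_right=-1, diff=0 [OK], height=0
  node 9: h_left=0, h_right=0, diff=0 [OK], height=1
  node 28: h_left=-1, h_right=-1, diff=0 [OK], height=0
  node 30: h_left=0, h_right=-1, diff=1 [OK], height=1
  node 17: h_left=1, h_right=1, diff=0 [OK], height=2
All nodes satisfy the balance condition.
Result: Balanced


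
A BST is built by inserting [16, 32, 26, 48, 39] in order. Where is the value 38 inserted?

Starting tree (level order): [16, None, 32, 26, 48, None, None, 39]
Insertion path: 16 -> 32 -> 48 -> 39
Result: insert 38 as left child of 39
Final tree (level order): [16, None, 32, 26, 48, None, None, 39, None, 38]


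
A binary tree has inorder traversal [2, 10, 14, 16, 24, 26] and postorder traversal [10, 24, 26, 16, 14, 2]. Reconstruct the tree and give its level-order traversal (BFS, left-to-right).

Inorder:   [2, 10, 14, 16, 24, 26]
Postorder: [10, 24, 26, 16, 14, 2]
Algorithm: postorder visits root last, so walk postorder right-to-left;
each value is the root of the current inorder slice — split it at that
value, recurse on the right subtree first, then the left.
Recursive splits:
  root=2; inorder splits into left=[], right=[10, 14, 16, 24, 26]
  root=14; inorder splits into left=[10], right=[16, 24, 26]
  root=16; inorder splits into left=[], right=[24, 26]
  root=26; inorder splits into left=[24], right=[]
  root=24; inorder splits into left=[], right=[]
  root=10; inorder splits into left=[], right=[]
Reconstructed level-order: [2, 14, 10, 16, 26, 24]


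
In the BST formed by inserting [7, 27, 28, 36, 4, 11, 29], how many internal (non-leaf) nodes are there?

Tree built from: [7, 27, 28, 36, 4, 11, 29]
Tree (level-order array): [7, 4, 27, None, None, 11, 28, None, None, None, 36, 29]
Rule: An internal node has at least one child.
Per-node child counts:
  node 7: 2 child(ren)
  node 4: 0 child(ren)
  node 27: 2 child(ren)
  node 11: 0 child(ren)
  node 28: 1 child(ren)
  node 36: 1 child(ren)
  node 29: 0 child(ren)
Matching nodes: [7, 27, 28, 36]
Count of internal (non-leaf) nodes: 4


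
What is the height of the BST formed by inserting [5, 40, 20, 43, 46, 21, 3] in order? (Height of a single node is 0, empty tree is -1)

Insertion order: [5, 40, 20, 43, 46, 21, 3]
Tree (level-order array): [5, 3, 40, None, None, 20, 43, None, 21, None, 46]
Compute height bottom-up (empty subtree = -1):
  height(3) = 1 + max(-1, -1) = 0
  height(21) = 1 + max(-1, -1) = 0
  height(20) = 1 + max(-1, 0) = 1
  height(46) = 1 + max(-1, -1) = 0
  height(43) = 1 + max(-1, 0) = 1
  height(40) = 1 + max(1, 1) = 2
  height(5) = 1 + max(0, 2) = 3
Height = 3


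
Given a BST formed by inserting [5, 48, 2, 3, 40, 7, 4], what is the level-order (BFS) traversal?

Tree insertion order: [5, 48, 2, 3, 40, 7, 4]
Tree (level-order array): [5, 2, 48, None, 3, 40, None, None, 4, 7]
BFS from the root, enqueuing left then right child of each popped node:
  queue [5] -> pop 5, enqueue [2, 48], visited so far: [5]
  queue [2, 48] -> pop 2, enqueue [3], visited so far: [5, 2]
  queue [48, 3] -> pop 48, enqueue [40], visited so far: [5, 2, 48]
  queue [3, 40] -> pop 3, enqueue [4], visited so far: [5, 2, 48, 3]
  queue [40, 4] -> pop 40, enqueue [7], visited so far: [5, 2, 48, 3, 40]
  queue [4, 7] -> pop 4, enqueue [none], visited so far: [5, 2, 48, 3, 40, 4]
  queue [7] -> pop 7, enqueue [none], visited so far: [5, 2, 48, 3, 40, 4, 7]
Result: [5, 2, 48, 3, 40, 4, 7]


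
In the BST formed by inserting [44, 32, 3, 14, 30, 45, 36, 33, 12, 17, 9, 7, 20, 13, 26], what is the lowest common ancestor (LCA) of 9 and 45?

Tree insertion order: [44, 32, 3, 14, 30, 45, 36, 33, 12, 17, 9, 7, 20, 13, 26]
Tree (level-order array): [44, 32, 45, 3, 36, None, None, None, 14, 33, None, 12, 30, None, None, 9, 13, 17, None, 7, None, None, None, None, 20, None, None, None, 26]
In a BST, the LCA of p=9, q=45 is the first node v on the
root-to-leaf path with p <= v <= q (go left if both < v, right if both > v).
Walk from root:
  at 44: 9 <= 44 <= 45, this is the LCA
LCA = 44


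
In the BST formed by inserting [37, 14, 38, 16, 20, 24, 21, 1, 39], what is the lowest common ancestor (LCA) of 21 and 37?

Tree insertion order: [37, 14, 38, 16, 20, 24, 21, 1, 39]
Tree (level-order array): [37, 14, 38, 1, 16, None, 39, None, None, None, 20, None, None, None, 24, 21]
In a BST, the LCA of p=21, q=37 is the first node v on the
root-to-leaf path with p <= v <= q (go left if both < v, right if both > v).
Walk from root:
  at 37: 21 <= 37 <= 37, this is the LCA
LCA = 37


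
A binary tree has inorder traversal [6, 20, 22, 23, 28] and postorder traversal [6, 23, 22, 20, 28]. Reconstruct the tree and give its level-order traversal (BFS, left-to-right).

Inorder:   [6, 20, 22, 23, 28]
Postorder: [6, 23, 22, 20, 28]
Algorithm: postorder visits root last, so walk postorder right-to-left;
each value is the root of the current inorder slice — split it at that
value, recurse on the right subtree first, then the left.
Recursive splits:
  root=28; inorder splits into left=[6, 20, 22, 23], right=[]
  root=20; inorder splits into left=[6], right=[22, 23]
  root=22; inorder splits into left=[], right=[23]
  root=23; inorder splits into left=[], right=[]
  root=6; inorder splits into left=[], right=[]
Reconstructed level-order: [28, 20, 6, 22, 23]


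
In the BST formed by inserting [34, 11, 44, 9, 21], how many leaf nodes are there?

Tree built from: [34, 11, 44, 9, 21]
Tree (level-order array): [34, 11, 44, 9, 21]
Rule: A leaf has 0 children.
Per-node child counts:
  node 34: 2 child(ren)
  node 11: 2 child(ren)
  node 9: 0 child(ren)
  node 21: 0 child(ren)
  node 44: 0 child(ren)
Matching nodes: [9, 21, 44]
Count of leaf nodes: 3


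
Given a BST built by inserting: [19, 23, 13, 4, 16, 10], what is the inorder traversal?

Tree insertion order: [19, 23, 13, 4, 16, 10]
Tree (level-order array): [19, 13, 23, 4, 16, None, None, None, 10]
Inorder traversal: [4, 10, 13, 16, 19, 23]


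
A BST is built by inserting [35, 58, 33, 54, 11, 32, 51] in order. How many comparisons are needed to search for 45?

Search path for 45: 35 -> 58 -> 54 -> 51
Found: False
Comparisons: 4


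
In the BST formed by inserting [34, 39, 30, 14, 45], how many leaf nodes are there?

Tree built from: [34, 39, 30, 14, 45]
Tree (level-order array): [34, 30, 39, 14, None, None, 45]
Rule: A leaf has 0 children.
Per-node child counts:
  node 34: 2 child(ren)
  node 30: 1 child(ren)
  node 14: 0 child(ren)
  node 39: 1 child(ren)
  node 45: 0 child(ren)
Matching nodes: [14, 45]
Count of leaf nodes: 2


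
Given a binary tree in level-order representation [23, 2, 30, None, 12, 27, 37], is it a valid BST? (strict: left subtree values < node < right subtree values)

Level-order array: [23, 2, 30, None, 12, 27, 37]
Validate using subtree bounds (lo, hi): at each node, require lo < value < hi,
then recurse left with hi=value and right with lo=value.
Preorder trace (stopping at first violation):
  at node 23 with bounds (-inf, +inf): OK
  at node 2 with bounds (-inf, 23): OK
  at node 12 with bounds (2, 23): OK
  at node 30 with bounds (23, +inf): OK
  at node 27 with bounds (23, 30): OK
  at node 37 with bounds (30, +inf): OK
No violation found at any node.
Result: Valid BST


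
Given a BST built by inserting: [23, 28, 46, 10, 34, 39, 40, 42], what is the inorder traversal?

Tree insertion order: [23, 28, 46, 10, 34, 39, 40, 42]
Tree (level-order array): [23, 10, 28, None, None, None, 46, 34, None, None, 39, None, 40, None, 42]
Inorder traversal: [10, 23, 28, 34, 39, 40, 42, 46]


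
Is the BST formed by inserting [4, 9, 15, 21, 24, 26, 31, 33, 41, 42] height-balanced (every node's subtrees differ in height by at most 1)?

Tree (level-order array): [4, None, 9, None, 15, None, 21, None, 24, None, 26, None, 31, None, 33, None, 41, None, 42]
Definition: a tree is height-balanced if, at every node, |h(left) - h(right)| <= 1 (empty subtree has height -1).
Bottom-up per-node check:
  node 42: h_left=-1, h_right=-1, diff=0 [OK], height=0
  node 41: h_left=-1, h_right=0, diff=1 [OK], height=1
  node 33: h_left=-1, h_right=1, diff=2 [FAIL (|-1-1|=2 > 1)], height=2
  node 31: h_left=-1, h_right=2, diff=3 [FAIL (|-1-2|=3 > 1)], height=3
  node 26: h_left=-1, h_right=3, diff=4 [FAIL (|-1-3|=4 > 1)], height=4
  node 24: h_left=-1, h_right=4, diff=5 [FAIL (|-1-4|=5 > 1)], height=5
  node 21: h_left=-1, h_right=5, diff=6 [FAIL (|-1-5|=6 > 1)], height=6
  node 15: h_left=-1, h_right=6, diff=7 [FAIL (|-1-6|=7 > 1)], height=7
  node 9: h_left=-1, h_right=7, diff=8 [FAIL (|-1-7|=8 > 1)], height=8
  node 4: h_left=-1, h_right=8, diff=9 [FAIL (|-1-8|=9 > 1)], height=9
Node 33 violates the condition: |-1 - 1| = 2 > 1.
Result: Not balanced


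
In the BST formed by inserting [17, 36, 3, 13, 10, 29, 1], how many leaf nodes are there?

Tree built from: [17, 36, 3, 13, 10, 29, 1]
Tree (level-order array): [17, 3, 36, 1, 13, 29, None, None, None, 10]
Rule: A leaf has 0 children.
Per-node child counts:
  node 17: 2 child(ren)
  node 3: 2 child(ren)
  node 1: 0 child(ren)
  node 13: 1 child(ren)
  node 10: 0 child(ren)
  node 36: 1 child(ren)
  node 29: 0 child(ren)
Matching nodes: [1, 10, 29]
Count of leaf nodes: 3


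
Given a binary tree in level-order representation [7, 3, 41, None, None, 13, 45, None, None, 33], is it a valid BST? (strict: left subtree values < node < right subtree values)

Level-order array: [7, 3, 41, None, None, 13, 45, None, None, 33]
Validate using subtree bounds (lo, hi): at each node, require lo < value < hi,
then recurse left with hi=value and right with lo=value.
Preorder trace (stopping at first violation):
  at node 7 with bounds (-inf, +inf): OK
  at node 3 with bounds (-inf, 7): OK
  at node 41 with bounds (7, +inf): OK
  at node 13 with bounds (7, 41): OK
  at node 45 with bounds (41, +inf): OK
  at node 33 with bounds (41, 45): VIOLATION
Node 33 violates its bound: not (41 < 33 < 45).
Result: Not a valid BST


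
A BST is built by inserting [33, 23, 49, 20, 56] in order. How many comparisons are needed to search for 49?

Search path for 49: 33 -> 49
Found: True
Comparisons: 2


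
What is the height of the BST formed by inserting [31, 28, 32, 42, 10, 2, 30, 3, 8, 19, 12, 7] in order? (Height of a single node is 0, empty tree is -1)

Insertion order: [31, 28, 32, 42, 10, 2, 30, 3, 8, 19, 12, 7]
Tree (level-order array): [31, 28, 32, 10, 30, None, 42, 2, 19, None, None, None, None, None, 3, 12, None, None, 8, None, None, 7]
Compute height bottom-up (empty subtree = -1):
  height(7) = 1 + max(-1, -1) = 0
  height(8) = 1 + max(0, -1) = 1
  height(3) = 1 + max(-1, 1) = 2
  height(2) = 1 + max(-1, 2) = 3
  height(12) = 1 + max(-1, -1) = 0
  height(19) = 1 + max(0, -1) = 1
  height(10) = 1 + max(3, 1) = 4
  height(30) = 1 + max(-1, -1) = 0
  height(28) = 1 + max(4, 0) = 5
  height(42) = 1 + max(-1, -1) = 0
  height(32) = 1 + max(-1, 0) = 1
  height(31) = 1 + max(5, 1) = 6
Height = 6


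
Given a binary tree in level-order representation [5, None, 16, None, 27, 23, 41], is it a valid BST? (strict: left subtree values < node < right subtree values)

Level-order array: [5, None, 16, None, 27, 23, 41]
Validate using subtree bounds (lo, hi): at each node, require lo < value < hi,
then recurse left with hi=value and right with lo=value.
Preorder trace (stopping at first violation):
  at node 5 with bounds (-inf, +inf): OK
  at node 16 with bounds (5, +inf): OK
  at node 27 with bounds (16, +inf): OK
  at node 23 with bounds (16, 27): OK
  at node 41 with bounds (27, +inf): OK
No violation found at any node.
Result: Valid BST


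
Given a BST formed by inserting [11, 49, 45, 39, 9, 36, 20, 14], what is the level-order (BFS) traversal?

Tree insertion order: [11, 49, 45, 39, 9, 36, 20, 14]
Tree (level-order array): [11, 9, 49, None, None, 45, None, 39, None, 36, None, 20, None, 14]
BFS from the root, enqueuing left then right child of each popped node:
  queue [11] -> pop 11, enqueue [9, 49], visited so far: [11]
  queue [9, 49] -> pop 9, enqueue [none], visited so far: [11, 9]
  queue [49] -> pop 49, enqueue [45], visited so far: [11, 9, 49]
  queue [45] -> pop 45, enqueue [39], visited so far: [11, 9, 49, 45]
  queue [39] -> pop 39, enqueue [36], visited so far: [11, 9, 49, 45, 39]
  queue [36] -> pop 36, enqueue [20], visited so far: [11, 9, 49, 45, 39, 36]
  queue [20] -> pop 20, enqueue [14], visited so far: [11, 9, 49, 45, 39, 36, 20]
  queue [14] -> pop 14, enqueue [none], visited so far: [11, 9, 49, 45, 39, 36, 20, 14]
Result: [11, 9, 49, 45, 39, 36, 20, 14]


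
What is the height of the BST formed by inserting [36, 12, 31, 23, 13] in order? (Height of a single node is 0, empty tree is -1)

Insertion order: [36, 12, 31, 23, 13]
Tree (level-order array): [36, 12, None, None, 31, 23, None, 13]
Compute height bottom-up (empty subtree = -1):
  height(13) = 1 + max(-1, -1) = 0
  height(23) = 1 + max(0, -1) = 1
  height(31) = 1 + max(1, -1) = 2
  height(12) = 1 + max(-1, 2) = 3
  height(36) = 1 + max(3, -1) = 4
Height = 4


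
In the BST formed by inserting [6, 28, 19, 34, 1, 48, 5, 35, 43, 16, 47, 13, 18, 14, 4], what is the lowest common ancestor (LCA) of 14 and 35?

Tree insertion order: [6, 28, 19, 34, 1, 48, 5, 35, 43, 16, 47, 13, 18, 14, 4]
Tree (level-order array): [6, 1, 28, None, 5, 19, 34, 4, None, 16, None, None, 48, None, None, 13, 18, 35, None, None, 14, None, None, None, 43, None, None, None, 47]
In a BST, the LCA of p=14, q=35 is the first node v on the
root-to-leaf path with p <= v <= q (go left if both < v, right if both > v).
Walk from root:
  at 6: both 14 and 35 > 6, go right
  at 28: 14 <= 28 <= 35, this is the LCA
LCA = 28


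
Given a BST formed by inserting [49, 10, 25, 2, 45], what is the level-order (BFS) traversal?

Tree insertion order: [49, 10, 25, 2, 45]
Tree (level-order array): [49, 10, None, 2, 25, None, None, None, 45]
BFS from the root, enqueuing left then right child of each popped node:
  queue [49] -> pop 49, enqueue [10], visited so far: [49]
  queue [10] -> pop 10, enqueue [2, 25], visited so far: [49, 10]
  queue [2, 25] -> pop 2, enqueue [none], visited so far: [49, 10, 2]
  queue [25] -> pop 25, enqueue [45], visited so far: [49, 10, 2, 25]
  queue [45] -> pop 45, enqueue [none], visited so far: [49, 10, 2, 25, 45]
Result: [49, 10, 2, 25, 45]


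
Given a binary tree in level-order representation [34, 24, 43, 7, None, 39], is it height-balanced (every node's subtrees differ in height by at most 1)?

Tree (level-order array): [34, 24, 43, 7, None, 39]
Definition: a tree is height-balanced if, at every node, |h(left) - h(right)| <= 1 (empty subtree has height -1).
Bottom-up per-node check:
  node 7: h_left=-1, h_right=-1, diff=0 [OK], height=0
  node 24: h_left=0, h_right=-1, diff=1 [OK], height=1
  node 39: h_left=-1, h_right=-1, diff=0 [OK], height=0
  node 43: h_left=0, h_right=-1, diff=1 [OK], height=1
  node 34: h_left=1, h_right=1, diff=0 [OK], height=2
All nodes satisfy the balance condition.
Result: Balanced


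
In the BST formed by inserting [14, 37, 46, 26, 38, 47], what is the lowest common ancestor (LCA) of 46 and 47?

Tree insertion order: [14, 37, 46, 26, 38, 47]
Tree (level-order array): [14, None, 37, 26, 46, None, None, 38, 47]
In a BST, the LCA of p=46, q=47 is the first node v on the
root-to-leaf path with p <= v <= q (go left if both < v, right if both > v).
Walk from root:
  at 14: both 46 and 47 > 14, go right
  at 37: both 46 and 47 > 37, go right
  at 46: 46 <= 46 <= 47, this is the LCA
LCA = 46


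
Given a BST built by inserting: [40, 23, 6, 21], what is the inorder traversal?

Tree insertion order: [40, 23, 6, 21]
Tree (level-order array): [40, 23, None, 6, None, None, 21]
Inorder traversal: [6, 21, 23, 40]


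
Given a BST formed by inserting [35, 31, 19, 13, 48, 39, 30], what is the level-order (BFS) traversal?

Tree insertion order: [35, 31, 19, 13, 48, 39, 30]
Tree (level-order array): [35, 31, 48, 19, None, 39, None, 13, 30]
BFS from the root, enqueuing left then right child of each popped node:
  queue [35] -> pop 35, enqueue [31, 48], visited so far: [35]
  queue [31, 48] -> pop 31, enqueue [19], visited so far: [35, 31]
  queue [48, 19] -> pop 48, enqueue [39], visited so far: [35, 31, 48]
  queue [19, 39] -> pop 19, enqueue [13, 30], visited so far: [35, 31, 48, 19]
  queue [39, 13, 30] -> pop 39, enqueue [none], visited so far: [35, 31, 48, 19, 39]
  queue [13, 30] -> pop 13, enqueue [none], visited so far: [35, 31, 48, 19, 39, 13]
  queue [30] -> pop 30, enqueue [none], visited so far: [35, 31, 48, 19, 39, 13, 30]
Result: [35, 31, 48, 19, 39, 13, 30]


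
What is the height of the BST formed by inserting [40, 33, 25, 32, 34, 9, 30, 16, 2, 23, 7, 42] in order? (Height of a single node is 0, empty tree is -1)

Insertion order: [40, 33, 25, 32, 34, 9, 30, 16, 2, 23, 7, 42]
Tree (level-order array): [40, 33, 42, 25, 34, None, None, 9, 32, None, None, 2, 16, 30, None, None, 7, None, 23]
Compute height bottom-up (empty subtree = -1):
  height(7) = 1 + max(-1, -1) = 0
  height(2) = 1 + max(-1, 0) = 1
  height(23) = 1 + max(-1, -1) = 0
  height(16) = 1 + max(-1, 0) = 1
  height(9) = 1 + max(1, 1) = 2
  height(30) = 1 + max(-1, -1) = 0
  height(32) = 1 + max(0, -1) = 1
  height(25) = 1 + max(2, 1) = 3
  height(34) = 1 + max(-1, -1) = 0
  height(33) = 1 + max(3, 0) = 4
  height(42) = 1 + max(-1, -1) = 0
  height(40) = 1 + max(4, 0) = 5
Height = 5


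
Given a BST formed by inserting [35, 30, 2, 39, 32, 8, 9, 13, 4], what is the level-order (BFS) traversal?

Tree insertion order: [35, 30, 2, 39, 32, 8, 9, 13, 4]
Tree (level-order array): [35, 30, 39, 2, 32, None, None, None, 8, None, None, 4, 9, None, None, None, 13]
BFS from the root, enqueuing left then right child of each popped node:
  queue [35] -> pop 35, enqueue [30, 39], visited so far: [35]
  queue [30, 39] -> pop 30, enqueue [2, 32], visited so far: [35, 30]
  queue [39, 2, 32] -> pop 39, enqueue [none], visited so far: [35, 30, 39]
  queue [2, 32] -> pop 2, enqueue [8], visited so far: [35, 30, 39, 2]
  queue [32, 8] -> pop 32, enqueue [none], visited so far: [35, 30, 39, 2, 32]
  queue [8] -> pop 8, enqueue [4, 9], visited so far: [35, 30, 39, 2, 32, 8]
  queue [4, 9] -> pop 4, enqueue [none], visited so far: [35, 30, 39, 2, 32, 8, 4]
  queue [9] -> pop 9, enqueue [13], visited so far: [35, 30, 39, 2, 32, 8, 4, 9]
  queue [13] -> pop 13, enqueue [none], visited so far: [35, 30, 39, 2, 32, 8, 4, 9, 13]
Result: [35, 30, 39, 2, 32, 8, 4, 9, 13]
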